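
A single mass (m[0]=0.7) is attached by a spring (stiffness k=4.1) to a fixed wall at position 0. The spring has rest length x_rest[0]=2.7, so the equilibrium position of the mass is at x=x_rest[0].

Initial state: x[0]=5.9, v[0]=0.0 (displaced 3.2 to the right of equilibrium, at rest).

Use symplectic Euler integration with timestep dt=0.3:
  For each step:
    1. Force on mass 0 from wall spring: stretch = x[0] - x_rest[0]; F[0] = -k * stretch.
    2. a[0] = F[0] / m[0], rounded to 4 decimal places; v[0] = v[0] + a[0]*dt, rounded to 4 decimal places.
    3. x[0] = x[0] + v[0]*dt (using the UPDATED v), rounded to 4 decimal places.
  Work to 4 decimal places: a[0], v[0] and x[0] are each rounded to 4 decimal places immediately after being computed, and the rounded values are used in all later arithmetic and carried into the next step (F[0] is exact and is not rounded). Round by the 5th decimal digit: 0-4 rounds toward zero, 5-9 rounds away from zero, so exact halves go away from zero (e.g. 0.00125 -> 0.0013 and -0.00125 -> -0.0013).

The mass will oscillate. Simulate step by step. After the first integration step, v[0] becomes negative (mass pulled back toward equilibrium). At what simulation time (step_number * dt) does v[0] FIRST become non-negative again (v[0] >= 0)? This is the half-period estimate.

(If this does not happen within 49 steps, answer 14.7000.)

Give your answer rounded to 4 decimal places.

Answer: 1.5000

Derivation:
Step 0: x=[5.9000] v=[0.0000]
Step 1: x=[4.2131] v=[-5.6229]
Step 2: x=[1.7286] v=[-8.2816]
Step 3: x=[-0.2438] v=[-6.5747]
Step 4: x=[-0.6644] v=[-1.4020]
Step 5: x=[0.6885] v=[4.5097]
First v>=0 after going negative at step 5, time=1.5000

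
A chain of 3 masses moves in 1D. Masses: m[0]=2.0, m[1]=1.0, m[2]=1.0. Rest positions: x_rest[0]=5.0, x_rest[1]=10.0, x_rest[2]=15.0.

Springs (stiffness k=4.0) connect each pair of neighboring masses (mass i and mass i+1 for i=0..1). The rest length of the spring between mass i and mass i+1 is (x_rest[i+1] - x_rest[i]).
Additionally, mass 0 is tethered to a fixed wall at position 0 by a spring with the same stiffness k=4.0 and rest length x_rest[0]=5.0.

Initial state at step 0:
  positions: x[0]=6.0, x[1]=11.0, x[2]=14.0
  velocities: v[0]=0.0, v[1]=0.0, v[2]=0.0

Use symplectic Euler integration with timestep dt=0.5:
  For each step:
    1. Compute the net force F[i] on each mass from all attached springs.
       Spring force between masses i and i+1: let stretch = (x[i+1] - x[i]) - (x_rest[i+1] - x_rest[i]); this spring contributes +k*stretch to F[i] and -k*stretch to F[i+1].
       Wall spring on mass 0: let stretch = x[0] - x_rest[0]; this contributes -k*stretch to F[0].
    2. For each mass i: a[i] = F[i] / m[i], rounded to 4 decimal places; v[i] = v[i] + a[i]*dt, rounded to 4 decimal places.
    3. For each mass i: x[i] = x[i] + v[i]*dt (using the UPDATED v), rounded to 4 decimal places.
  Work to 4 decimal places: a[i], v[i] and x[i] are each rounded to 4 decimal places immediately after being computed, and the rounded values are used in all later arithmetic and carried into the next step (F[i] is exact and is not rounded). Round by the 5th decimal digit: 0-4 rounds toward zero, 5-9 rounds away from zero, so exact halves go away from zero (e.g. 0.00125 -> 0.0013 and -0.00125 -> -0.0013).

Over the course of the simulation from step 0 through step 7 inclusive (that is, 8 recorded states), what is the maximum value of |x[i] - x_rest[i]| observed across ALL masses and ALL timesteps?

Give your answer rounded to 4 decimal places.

Step 0: x=[6.0000 11.0000 14.0000] v=[0.0000 0.0000 0.0000]
Step 1: x=[5.5000 9.0000 16.0000] v=[-1.0000 -4.0000 4.0000]
Step 2: x=[4.0000 10.5000 16.0000] v=[-3.0000 3.0000 0.0000]
Step 3: x=[3.7500 11.0000 15.5000] v=[-0.5000 1.0000 -1.0000]
Step 4: x=[5.2500 8.7500 15.5000] v=[3.0000 -4.5000 0.0000]
Step 5: x=[5.8750 9.7500 13.7500] v=[1.2500 2.0000 -3.5000]
Step 6: x=[5.5000 10.8750 13.0000] v=[-0.7500 2.2500 -1.5000]
Step 7: x=[5.0625 8.7500 15.1250] v=[-0.8750 -4.2500 4.2500]
Max displacement = 2.0000

Answer: 2.0000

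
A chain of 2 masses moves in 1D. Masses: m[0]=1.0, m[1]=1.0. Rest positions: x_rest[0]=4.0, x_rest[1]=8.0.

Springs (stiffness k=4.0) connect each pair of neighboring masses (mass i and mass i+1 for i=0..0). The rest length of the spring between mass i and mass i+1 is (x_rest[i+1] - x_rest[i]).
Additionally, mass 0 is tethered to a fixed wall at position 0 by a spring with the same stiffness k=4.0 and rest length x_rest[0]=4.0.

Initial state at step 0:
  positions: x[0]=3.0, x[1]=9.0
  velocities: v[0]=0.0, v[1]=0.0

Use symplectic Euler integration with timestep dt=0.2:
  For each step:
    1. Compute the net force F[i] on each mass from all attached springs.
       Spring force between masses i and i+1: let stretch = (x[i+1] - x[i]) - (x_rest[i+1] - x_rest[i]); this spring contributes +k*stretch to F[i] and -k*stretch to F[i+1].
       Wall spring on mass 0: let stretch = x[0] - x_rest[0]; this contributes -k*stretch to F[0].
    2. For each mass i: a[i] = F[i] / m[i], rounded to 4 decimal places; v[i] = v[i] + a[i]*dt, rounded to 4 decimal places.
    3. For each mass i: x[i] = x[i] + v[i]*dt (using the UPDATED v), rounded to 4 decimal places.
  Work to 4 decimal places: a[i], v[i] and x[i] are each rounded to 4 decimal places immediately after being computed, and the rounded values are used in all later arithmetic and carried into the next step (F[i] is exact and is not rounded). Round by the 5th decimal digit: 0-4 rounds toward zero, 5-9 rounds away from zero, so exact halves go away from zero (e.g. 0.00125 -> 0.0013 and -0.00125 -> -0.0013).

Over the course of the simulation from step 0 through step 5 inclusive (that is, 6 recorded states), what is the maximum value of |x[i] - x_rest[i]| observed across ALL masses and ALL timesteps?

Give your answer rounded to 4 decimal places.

Step 0: x=[3.0000 9.0000] v=[0.0000 0.0000]
Step 1: x=[3.4800 8.6800] v=[2.4000 -1.6000]
Step 2: x=[4.2352 8.1680] v=[3.7760 -2.5600]
Step 3: x=[4.9420 7.6668] v=[3.5341 -2.5062]
Step 4: x=[5.2941 7.3696] v=[1.7603 -1.4860]
Step 5: x=[5.1312 7.3803] v=[-0.8146 0.0536]
Max displacement = 1.2941

Answer: 1.2941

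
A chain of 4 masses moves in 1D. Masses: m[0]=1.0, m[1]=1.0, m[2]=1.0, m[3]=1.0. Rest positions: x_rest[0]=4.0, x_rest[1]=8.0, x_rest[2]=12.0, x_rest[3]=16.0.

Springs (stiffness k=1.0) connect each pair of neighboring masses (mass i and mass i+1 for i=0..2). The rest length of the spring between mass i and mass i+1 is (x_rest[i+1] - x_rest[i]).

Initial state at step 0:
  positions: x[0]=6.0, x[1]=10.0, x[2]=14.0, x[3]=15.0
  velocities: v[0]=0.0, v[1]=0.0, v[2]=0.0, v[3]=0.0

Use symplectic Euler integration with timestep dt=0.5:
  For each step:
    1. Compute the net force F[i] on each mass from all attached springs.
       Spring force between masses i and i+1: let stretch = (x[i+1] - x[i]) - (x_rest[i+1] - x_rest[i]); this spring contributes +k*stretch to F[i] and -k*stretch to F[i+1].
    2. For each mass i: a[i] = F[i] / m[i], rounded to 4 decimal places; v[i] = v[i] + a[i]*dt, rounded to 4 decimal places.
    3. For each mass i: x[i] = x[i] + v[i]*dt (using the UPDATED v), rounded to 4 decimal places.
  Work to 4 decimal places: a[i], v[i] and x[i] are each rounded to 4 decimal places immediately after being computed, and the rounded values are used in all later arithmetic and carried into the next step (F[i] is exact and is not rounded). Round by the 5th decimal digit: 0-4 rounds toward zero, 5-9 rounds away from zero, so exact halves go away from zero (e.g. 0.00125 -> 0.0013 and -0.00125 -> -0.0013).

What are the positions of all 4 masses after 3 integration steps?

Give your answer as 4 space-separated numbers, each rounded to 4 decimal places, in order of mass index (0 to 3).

Step 0: x=[6.0000 10.0000 14.0000 15.0000] v=[0.0000 0.0000 0.0000 0.0000]
Step 1: x=[6.0000 10.0000 13.2500 15.7500] v=[0.0000 0.0000 -1.5000 1.5000]
Step 2: x=[6.0000 9.8125 12.3125 16.8750] v=[0.0000 -0.3750 -1.8750 2.2500]
Step 3: x=[5.9531 9.2969 11.8906 17.8594] v=[-0.0938 -1.0313 -0.8438 1.9688]

Answer: 5.9531 9.2969 11.8906 17.8594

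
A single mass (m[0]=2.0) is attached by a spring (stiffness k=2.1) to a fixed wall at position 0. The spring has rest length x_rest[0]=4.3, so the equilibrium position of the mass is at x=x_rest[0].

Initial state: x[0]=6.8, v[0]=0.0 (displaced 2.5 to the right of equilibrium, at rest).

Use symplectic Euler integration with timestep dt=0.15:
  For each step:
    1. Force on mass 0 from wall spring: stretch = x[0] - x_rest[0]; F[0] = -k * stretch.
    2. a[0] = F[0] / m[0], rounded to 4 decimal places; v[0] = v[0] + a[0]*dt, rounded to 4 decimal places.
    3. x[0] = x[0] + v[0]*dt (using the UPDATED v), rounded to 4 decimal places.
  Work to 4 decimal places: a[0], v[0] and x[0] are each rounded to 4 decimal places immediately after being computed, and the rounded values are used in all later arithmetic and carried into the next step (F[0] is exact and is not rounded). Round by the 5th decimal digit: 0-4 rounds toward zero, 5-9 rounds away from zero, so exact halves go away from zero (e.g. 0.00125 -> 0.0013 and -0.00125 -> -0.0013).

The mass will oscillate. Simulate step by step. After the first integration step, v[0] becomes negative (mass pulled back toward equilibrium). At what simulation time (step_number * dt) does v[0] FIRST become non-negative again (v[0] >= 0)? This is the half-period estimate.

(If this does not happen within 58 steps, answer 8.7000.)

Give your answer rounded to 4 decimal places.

Step 0: x=[6.8000] v=[0.0000]
Step 1: x=[6.7409] v=[-0.3938]
Step 2: x=[6.6242] v=[-0.7782]
Step 3: x=[6.4526] v=[-1.1443]
Step 4: x=[6.2301] v=[-1.4833]
Step 5: x=[5.9620] v=[-1.7873]
Step 6: x=[5.6546] v=[-2.0491]
Step 7: x=[5.3152] v=[-2.2624]
Step 8: x=[4.9519] v=[-2.4223]
Step 9: x=[4.5732] v=[-2.5250]
Step 10: x=[4.1880] v=[-2.5680]
Step 11: x=[3.8054] v=[-2.5504]
Step 12: x=[3.4345] v=[-2.4725]
Step 13: x=[3.0841] v=[-2.3362]
Step 14: x=[2.7624] v=[-2.1447]
Step 15: x=[2.4770] v=[-1.9025]
Step 16: x=[2.2347] v=[-1.6154]
Step 17: x=[2.0412] v=[-1.2901]
Step 18: x=[1.9011] v=[-0.9343]
Step 19: x=[1.8176] v=[-0.5565]
Step 20: x=[1.7928] v=[-0.1655]
Step 21: x=[1.8272] v=[0.2294]
First v>=0 after going negative at step 21, time=3.1500

Answer: 3.1500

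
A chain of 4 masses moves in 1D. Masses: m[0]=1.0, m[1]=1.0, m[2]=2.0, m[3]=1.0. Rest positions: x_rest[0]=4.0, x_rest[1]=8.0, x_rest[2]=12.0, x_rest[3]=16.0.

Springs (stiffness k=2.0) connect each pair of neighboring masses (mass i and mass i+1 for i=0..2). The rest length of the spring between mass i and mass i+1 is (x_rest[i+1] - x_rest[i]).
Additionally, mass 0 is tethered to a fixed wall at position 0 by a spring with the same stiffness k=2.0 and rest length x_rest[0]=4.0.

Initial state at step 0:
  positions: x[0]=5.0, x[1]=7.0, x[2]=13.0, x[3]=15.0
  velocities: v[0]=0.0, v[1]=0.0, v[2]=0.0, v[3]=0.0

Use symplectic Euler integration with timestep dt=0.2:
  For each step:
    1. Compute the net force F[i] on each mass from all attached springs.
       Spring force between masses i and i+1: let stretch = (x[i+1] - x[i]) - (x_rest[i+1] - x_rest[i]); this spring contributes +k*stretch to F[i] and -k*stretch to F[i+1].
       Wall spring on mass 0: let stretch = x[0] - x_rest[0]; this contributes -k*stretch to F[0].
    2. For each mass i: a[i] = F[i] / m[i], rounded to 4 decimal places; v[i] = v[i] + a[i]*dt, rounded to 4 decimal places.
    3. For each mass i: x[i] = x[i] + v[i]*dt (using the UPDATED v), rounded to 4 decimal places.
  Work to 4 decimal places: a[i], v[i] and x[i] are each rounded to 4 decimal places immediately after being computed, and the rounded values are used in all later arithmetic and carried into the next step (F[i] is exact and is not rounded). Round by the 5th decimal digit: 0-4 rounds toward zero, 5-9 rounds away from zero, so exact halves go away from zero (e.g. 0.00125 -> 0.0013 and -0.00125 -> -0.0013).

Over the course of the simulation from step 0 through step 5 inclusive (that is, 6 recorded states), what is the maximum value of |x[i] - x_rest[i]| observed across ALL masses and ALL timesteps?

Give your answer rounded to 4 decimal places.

Answer: 1.4298

Derivation:
Step 0: x=[5.0000 7.0000 13.0000 15.0000] v=[0.0000 0.0000 0.0000 0.0000]
Step 1: x=[4.7600 7.3200 12.8400 15.1600] v=[-1.2000 1.6000 -0.8000 0.8000]
Step 2: x=[4.3440 7.8768 12.5520 15.4544] v=[-2.0800 2.7840 -1.4400 1.4720]
Step 3: x=[3.8631 8.5250 12.1931 15.8366] v=[-2.4045 3.2410 -1.7946 1.9110]
Step 4: x=[3.4461 9.0937 11.8332 16.2473] v=[-2.0850 2.8435 -1.7995 2.0536]
Step 5: x=[3.2052 9.4298 11.5403 16.6249] v=[-1.2044 1.6803 -1.4646 1.8880]
Max displacement = 1.4298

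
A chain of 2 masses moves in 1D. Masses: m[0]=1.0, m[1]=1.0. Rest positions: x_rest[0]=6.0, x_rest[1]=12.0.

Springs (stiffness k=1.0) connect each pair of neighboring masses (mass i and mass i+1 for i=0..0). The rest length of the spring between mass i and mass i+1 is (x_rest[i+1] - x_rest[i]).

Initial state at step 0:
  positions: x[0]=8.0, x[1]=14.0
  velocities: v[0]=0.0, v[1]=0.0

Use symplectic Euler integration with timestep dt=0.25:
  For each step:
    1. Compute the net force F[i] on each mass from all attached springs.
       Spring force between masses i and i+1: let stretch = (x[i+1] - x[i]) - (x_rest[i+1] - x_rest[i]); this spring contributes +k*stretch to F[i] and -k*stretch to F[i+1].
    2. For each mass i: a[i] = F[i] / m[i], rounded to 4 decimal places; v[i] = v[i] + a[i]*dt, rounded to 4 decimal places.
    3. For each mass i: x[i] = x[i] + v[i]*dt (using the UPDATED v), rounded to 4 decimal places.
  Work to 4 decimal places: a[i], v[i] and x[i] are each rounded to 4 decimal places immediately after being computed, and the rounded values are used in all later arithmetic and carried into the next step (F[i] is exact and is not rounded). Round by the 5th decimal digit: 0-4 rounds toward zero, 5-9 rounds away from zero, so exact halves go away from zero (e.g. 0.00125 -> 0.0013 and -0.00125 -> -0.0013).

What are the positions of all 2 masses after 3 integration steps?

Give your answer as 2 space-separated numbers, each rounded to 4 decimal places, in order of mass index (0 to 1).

Step 0: x=[8.0000 14.0000] v=[0.0000 0.0000]
Step 1: x=[8.0000 14.0000] v=[0.0000 0.0000]
Step 2: x=[8.0000 14.0000] v=[0.0000 0.0000]
Step 3: x=[8.0000 14.0000] v=[0.0000 0.0000]

Answer: 8.0000 14.0000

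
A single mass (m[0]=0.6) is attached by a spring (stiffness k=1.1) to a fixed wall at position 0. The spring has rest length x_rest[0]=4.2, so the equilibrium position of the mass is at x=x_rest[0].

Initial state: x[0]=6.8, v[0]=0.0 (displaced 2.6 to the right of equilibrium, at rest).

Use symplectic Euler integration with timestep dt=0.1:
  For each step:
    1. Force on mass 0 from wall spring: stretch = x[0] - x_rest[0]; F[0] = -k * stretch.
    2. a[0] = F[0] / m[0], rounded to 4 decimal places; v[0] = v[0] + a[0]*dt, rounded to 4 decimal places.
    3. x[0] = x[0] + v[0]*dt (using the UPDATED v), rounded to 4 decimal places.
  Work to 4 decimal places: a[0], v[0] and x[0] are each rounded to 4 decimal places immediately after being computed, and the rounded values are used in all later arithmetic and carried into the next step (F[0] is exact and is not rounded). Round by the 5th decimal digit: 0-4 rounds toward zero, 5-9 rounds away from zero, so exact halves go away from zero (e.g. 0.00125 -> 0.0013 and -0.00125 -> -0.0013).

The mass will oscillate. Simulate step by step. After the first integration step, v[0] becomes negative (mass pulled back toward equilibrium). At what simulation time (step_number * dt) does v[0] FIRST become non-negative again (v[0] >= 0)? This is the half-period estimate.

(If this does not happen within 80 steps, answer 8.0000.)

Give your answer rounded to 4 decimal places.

Step 0: x=[6.8000] v=[0.0000]
Step 1: x=[6.7523] v=[-0.4767]
Step 2: x=[6.6578] v=[-0.9446]
Step 3: x=[6.5183] v=[-1.3952]
Step 4: x=[6.3363] v=[-1.8202]
Step 5: x=[6.1151] v=[-2.2119]
Step 6: x=[5.8588] v=[-2.5630]
Step 7: x=[5.5721] v=[-2.8671]
Step 8: x=[5.2602] v=[-3.1187]
Step 9: x=[4.9289] v=[-3.3131]
Step 10: x=[4.5842] v=[-3.4467]
Step 11: x=[4.2325] v=[-3.5171]
Step 12: x=[3.8802] v=[-3.5231]
Step 13: x=[3.5338] v=[-3.4645]
Step 14: x=[3.1996] v=[-3.3424]
Step 15: x=[2.8837] v=[-3.1590]
Step 16: x=[2.5919] v=[-2.9177]
Step 17: x=[2.3296] v=[-2.6229]
Step 18: x=[2.1016] v=[-2.2800]
Step 19: x=[1.9121] v=[-1.8953]
Step 20: x=[1.7645] v=[-1.4759]
Step 21: x=[1.6616] v=[-1.0294]
Step 22: x=[1.6052] v=[-0.5640]
Step 23: x=[1.5964] v=[-0.0883]
Step 24: x=[1.6353] v=[0.3890]
First v>=0 after going negative at step 24, time=2.4000

Answer: 2.4000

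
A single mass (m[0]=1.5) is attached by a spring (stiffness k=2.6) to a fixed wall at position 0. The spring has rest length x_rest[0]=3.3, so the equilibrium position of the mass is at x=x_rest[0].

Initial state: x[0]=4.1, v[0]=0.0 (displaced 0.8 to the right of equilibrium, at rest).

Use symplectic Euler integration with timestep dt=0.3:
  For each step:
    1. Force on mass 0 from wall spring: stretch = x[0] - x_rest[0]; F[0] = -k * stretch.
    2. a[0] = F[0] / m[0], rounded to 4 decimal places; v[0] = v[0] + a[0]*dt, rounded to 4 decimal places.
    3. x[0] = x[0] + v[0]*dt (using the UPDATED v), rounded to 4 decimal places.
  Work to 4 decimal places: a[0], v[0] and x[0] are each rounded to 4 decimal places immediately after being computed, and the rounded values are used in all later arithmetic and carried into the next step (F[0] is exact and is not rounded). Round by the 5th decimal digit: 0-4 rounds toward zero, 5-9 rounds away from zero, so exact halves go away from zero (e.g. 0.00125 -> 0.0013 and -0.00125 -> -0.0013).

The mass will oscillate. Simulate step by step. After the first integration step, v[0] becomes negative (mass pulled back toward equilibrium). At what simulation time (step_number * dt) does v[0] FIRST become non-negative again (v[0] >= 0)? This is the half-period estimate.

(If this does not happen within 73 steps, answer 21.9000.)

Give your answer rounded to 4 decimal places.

Step 0: x=[4.1000] v=[0.0000]
Step 1: x=[3.9752] v=[-0.4160]
Step 2: x=[3.7451] v=[-0.7671]
Step 3: x=[3.4455] v=[-0.9986]
Step 4: x=[3.1232] v=[-1.0743]
Step 5: x=[2.8285] v=[-0.9824]
Step 6: x=[2.6073] v=[-0.7372]
Step 7: x=[2.4942] v=[-0.3770]
Step 8: x=[2.5068] v=[0.0420]
First v>=0 after going negative at step 8, time=2.4000

Answer: 2.4000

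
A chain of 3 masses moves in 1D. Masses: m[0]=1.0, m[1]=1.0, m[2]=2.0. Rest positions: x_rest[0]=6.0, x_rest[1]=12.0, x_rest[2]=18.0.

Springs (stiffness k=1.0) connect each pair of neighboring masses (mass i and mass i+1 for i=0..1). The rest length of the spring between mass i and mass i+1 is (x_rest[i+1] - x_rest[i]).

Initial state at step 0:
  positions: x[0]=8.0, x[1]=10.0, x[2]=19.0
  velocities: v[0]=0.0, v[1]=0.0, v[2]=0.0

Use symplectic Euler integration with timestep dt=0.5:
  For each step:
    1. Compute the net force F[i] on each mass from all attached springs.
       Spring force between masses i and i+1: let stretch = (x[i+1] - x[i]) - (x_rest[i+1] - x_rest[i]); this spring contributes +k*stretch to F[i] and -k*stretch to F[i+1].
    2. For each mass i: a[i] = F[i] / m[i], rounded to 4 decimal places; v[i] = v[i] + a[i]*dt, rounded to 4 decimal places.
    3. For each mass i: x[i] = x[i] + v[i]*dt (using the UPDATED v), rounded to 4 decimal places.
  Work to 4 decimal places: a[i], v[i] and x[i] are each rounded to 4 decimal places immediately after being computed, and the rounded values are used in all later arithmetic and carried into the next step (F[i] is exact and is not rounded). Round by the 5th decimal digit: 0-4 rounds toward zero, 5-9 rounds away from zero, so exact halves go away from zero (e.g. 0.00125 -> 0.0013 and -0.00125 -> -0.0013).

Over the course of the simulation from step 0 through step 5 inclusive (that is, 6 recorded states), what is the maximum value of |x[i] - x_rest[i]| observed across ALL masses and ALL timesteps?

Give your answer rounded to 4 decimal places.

Answer: 3.2540

Derivation:
Step 0: x=[8.0000 10.0000 19.0000] v=[0.0000 0.0000 0.0000]
Step 1: x=[7.0000 11.7500 18.6250] v=[-2.0000 3.5000 -0.7500]
Step 2: x=[5.6875 14.0313 18.1406] v=[-2.6250 4.5625 -0.9688]
Step 3: x=[4.9610 15.2540 17.8926] v=[-1.4531 2.4453 -0.4961]
Step 4: x=[5.3077 14.5631 18.0648] v=[0.6934 -1.3819 0.3443]
Step 5: x=[6.4683 12.4337 18.5493] v=[2.3211 -4.2588 0.9689]
Max displacement = 3.2540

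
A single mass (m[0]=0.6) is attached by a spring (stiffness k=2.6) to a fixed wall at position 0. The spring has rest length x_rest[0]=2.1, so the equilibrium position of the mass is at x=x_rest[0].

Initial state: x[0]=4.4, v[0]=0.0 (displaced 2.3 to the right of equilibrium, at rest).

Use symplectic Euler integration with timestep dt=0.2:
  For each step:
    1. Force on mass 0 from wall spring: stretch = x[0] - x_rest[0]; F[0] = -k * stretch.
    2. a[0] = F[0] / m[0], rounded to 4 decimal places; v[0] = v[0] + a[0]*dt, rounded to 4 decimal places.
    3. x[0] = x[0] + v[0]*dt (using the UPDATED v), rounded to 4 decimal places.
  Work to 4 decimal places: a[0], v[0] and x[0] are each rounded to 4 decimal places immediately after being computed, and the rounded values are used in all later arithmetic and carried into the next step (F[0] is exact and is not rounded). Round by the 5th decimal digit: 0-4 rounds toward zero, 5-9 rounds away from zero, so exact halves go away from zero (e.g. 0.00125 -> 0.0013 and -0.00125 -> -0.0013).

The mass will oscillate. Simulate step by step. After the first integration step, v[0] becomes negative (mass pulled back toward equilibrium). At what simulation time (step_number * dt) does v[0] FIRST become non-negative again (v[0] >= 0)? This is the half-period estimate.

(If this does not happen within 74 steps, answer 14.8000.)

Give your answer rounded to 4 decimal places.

Answer: 1.6000

Derivation:
Step 0: x=[4.4000] v=[0.0000]
Step 1: x=[4.0013] v=[-1.9933]
Step 2: x=[3.2731] v=[-3.6411]
Step 3: x=[2.3415] v=[-4.6578]
Step 4: x=[1.3681] v=[-4.8671]
Step 5: x=[0.5215] v=[-4.2328]
Step 6: x=[-0.0515] v=[-2.8648]
Step 7: x=[-0.2515] v=[-1.0002]
Step 8: x=[-0.0439] v=[1.0378]
First v>=0 after going negative at step 8, time=1.6000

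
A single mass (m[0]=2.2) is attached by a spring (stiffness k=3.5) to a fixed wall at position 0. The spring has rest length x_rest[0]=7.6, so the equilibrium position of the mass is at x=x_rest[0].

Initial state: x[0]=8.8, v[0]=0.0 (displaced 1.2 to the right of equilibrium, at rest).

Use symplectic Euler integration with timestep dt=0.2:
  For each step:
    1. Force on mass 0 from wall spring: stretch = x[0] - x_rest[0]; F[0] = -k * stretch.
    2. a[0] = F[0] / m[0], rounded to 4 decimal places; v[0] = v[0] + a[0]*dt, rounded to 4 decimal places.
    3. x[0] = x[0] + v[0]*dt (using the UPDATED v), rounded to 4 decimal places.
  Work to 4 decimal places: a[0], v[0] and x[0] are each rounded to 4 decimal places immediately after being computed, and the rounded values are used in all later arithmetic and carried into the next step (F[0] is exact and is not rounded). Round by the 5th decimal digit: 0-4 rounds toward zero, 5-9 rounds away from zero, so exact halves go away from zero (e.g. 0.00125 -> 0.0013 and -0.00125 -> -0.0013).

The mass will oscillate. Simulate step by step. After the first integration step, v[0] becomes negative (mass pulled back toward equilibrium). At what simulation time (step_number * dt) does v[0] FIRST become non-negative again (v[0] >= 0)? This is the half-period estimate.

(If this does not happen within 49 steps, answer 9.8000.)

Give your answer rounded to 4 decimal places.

Step 0: x=[8.8000] v=[0.0000]
Step 1: x=[8.7236] v=[-0.3818]
Step 2: x=[8.5757] v=[-0.7393]
Step 3: x=[8.3657] v=[-1.0498]
Step 4: x=[8.1070] v=[-1.2934]
Step 5: x=[7.8161] v=[-1.4547]
Step 6: x=[7.5114] v=[-1.5235]
Step 7: x=[7.2123] v=[-1.4953]
Step 8: x=[6.9379] v=[-1.3719]
Step 9: x=[6.7057] v=[-1.1612]
Step 10: x=[6.5304] v=[-0.8766]
Step 11: x=[6.4231] v=[-0.5363]
Step 12: x=[6.3907] v=[-0.1618]
Step 13: x=[6.4353] v=[0.2230]
First v>=0 after going negative at step 13, time=2.6000

Answer: 2.6000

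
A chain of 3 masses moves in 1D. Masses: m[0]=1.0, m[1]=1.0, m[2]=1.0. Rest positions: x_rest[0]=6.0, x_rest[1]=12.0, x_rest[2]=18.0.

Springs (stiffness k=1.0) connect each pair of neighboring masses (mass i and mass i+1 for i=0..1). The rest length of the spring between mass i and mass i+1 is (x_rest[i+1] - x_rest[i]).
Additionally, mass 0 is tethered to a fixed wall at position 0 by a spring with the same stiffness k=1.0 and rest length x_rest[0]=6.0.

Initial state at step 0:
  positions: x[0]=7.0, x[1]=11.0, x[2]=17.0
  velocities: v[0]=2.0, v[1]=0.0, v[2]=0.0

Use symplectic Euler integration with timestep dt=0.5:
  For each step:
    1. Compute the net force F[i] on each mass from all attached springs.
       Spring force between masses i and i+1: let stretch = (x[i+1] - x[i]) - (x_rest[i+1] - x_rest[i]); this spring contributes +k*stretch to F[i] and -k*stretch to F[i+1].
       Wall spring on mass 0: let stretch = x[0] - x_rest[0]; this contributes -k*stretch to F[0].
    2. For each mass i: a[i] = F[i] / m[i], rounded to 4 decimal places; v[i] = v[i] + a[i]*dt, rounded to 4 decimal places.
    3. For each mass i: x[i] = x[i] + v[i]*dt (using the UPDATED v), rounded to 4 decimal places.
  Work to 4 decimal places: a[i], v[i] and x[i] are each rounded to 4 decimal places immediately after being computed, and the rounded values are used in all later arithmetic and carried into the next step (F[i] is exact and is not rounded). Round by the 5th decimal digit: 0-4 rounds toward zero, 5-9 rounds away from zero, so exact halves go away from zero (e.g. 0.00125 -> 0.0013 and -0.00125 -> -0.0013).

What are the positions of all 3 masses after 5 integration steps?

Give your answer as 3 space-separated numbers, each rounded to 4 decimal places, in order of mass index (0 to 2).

Answer: 5.4101 12.4483 19.2492

Derivation:
Step 0: x=[7.0000 11.0000 17.0000] v=[2.0000 0.0000 0.0000]
Step 1: x=[7.2500 11.5000 17.0000] v=[0.5000 1.0000 0.0000]
Step 2: x=[6.7500 12.3125 17.1250] v=[-1.0000 1.6250 0.2500]
Step 3: x=[5.9531 12.9375 17.5469] v=[-1.5938 1.2500 0.8438]
Step 4: x=[5.4140 12.9688 18.3165] v=[-1.0782 0.0625 1.5391]
Step 5: x=[5.4101 12.4483 19.2492] v=[-0.0078 -1.0411 1.8653]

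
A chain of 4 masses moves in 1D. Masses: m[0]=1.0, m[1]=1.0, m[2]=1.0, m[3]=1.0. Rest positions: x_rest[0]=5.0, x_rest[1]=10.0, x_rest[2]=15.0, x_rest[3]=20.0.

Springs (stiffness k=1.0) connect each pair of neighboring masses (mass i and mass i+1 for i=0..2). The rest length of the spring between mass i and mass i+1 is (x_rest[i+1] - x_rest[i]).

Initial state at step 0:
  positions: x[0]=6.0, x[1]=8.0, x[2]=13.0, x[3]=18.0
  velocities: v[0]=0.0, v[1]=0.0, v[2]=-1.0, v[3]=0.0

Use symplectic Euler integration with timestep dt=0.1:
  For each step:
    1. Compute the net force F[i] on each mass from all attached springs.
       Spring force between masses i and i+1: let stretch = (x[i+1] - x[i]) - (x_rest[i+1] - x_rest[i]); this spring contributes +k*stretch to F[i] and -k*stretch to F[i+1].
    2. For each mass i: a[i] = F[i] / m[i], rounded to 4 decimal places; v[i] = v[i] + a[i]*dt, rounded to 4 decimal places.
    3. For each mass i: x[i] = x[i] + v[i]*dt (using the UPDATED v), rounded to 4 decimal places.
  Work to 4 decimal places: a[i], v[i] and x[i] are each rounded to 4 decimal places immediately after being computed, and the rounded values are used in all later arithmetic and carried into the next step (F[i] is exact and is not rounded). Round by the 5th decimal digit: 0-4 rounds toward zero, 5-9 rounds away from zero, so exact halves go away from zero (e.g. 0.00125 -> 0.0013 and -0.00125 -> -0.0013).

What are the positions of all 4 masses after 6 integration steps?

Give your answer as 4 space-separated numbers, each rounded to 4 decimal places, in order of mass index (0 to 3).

Step 0: x=[6.0000 8.0000 13.0000 18.0000] v=[0.0000 0.0000 -1.0000 0.0000]
Step 1: x=[5.9700 8.0300 12.9000 18.0000] v=[-0.3000 0.3000 -1.0000 0.0000]
Step 2: x=[5.9106 8.0881 12.8023 17.9990] v=[-0.5940 0.5810 -0.9770 -0.0100]
Step 3: x=[5.8230 8.1716 12.7094 17.9960] v=[-0.8763 0.8347 -0.9288 -0.0297]
Step 4: x=[5.7089 8.2770 12.6240 17.9902] v=[-1.1414 1.0536 -0.8539 -0.0584]
Step 5: x=[5.5704 8.4002 12.5488 17.9807] v=[-1.3846 1.2315 -0.7520 -0.0950]
Step 6: x=[5.4102 8.5365 12.4864 17.9669] v=[-1.6016 1.3634 -0.6237 -0.1382]

Answer: 5.4102 8.5365 12.4864 17.9669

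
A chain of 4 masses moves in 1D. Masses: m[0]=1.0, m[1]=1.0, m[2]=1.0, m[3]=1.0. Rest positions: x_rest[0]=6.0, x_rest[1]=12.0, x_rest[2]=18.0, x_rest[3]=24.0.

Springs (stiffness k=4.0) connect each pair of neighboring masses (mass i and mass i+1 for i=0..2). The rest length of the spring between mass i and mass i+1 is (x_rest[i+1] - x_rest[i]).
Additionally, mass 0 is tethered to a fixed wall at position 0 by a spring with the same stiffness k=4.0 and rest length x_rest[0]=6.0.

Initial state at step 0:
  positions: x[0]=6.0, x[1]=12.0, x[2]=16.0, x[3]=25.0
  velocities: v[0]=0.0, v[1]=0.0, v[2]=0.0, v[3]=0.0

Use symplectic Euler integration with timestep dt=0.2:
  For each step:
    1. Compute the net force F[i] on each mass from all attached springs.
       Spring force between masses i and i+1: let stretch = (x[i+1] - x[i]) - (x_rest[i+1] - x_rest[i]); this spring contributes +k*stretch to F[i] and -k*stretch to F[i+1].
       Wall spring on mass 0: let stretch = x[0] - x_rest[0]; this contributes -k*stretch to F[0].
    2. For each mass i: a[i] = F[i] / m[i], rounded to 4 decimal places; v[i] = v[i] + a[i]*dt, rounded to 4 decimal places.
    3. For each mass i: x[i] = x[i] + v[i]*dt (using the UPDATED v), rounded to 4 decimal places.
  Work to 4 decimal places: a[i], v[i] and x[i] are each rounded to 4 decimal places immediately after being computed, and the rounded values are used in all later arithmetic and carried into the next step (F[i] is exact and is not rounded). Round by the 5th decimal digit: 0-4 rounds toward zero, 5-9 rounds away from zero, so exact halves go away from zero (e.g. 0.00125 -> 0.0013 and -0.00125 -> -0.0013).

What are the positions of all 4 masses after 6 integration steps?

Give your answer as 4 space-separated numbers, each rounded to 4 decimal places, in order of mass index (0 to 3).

Answer: 5.3641 12.6826 18.1611 23.1631

Derivation:
Step 0: x=[6.0000 12.0000 16.0000 25.0000] v=[0.0000 0.0000 0.0000 0.0000]
Step 1: x=[6.0000 11.6800 16.8000 24.5200] v=[0.0000 -1.6000 4.0000 -2.4000]
Step 2: x=[5.9488 11.2704 18.0160 23.7648] v=[-0.2560 -2.0480 6.0800 -3.7760]
Step 3: x=[5.7972 11.0886 19.0725 23.0498] v=[-0.7578 -0.9088 5.2826 -3.5750]
Step 4: x=[5.5647 11.3376 19.4880 22.6584] v=[-1.1624 1.2452 2.0773 -1.9568]
Step 5: x=[5.3655 11.9670 19.1067 22.7198] v=[-0.9958 3.1472 -1.9067 0.3069]
Step 6: x=[5.3641 12.6826 18.1611 23.1631] v=[-0.0070 3.5778 -4.7280 2.2164]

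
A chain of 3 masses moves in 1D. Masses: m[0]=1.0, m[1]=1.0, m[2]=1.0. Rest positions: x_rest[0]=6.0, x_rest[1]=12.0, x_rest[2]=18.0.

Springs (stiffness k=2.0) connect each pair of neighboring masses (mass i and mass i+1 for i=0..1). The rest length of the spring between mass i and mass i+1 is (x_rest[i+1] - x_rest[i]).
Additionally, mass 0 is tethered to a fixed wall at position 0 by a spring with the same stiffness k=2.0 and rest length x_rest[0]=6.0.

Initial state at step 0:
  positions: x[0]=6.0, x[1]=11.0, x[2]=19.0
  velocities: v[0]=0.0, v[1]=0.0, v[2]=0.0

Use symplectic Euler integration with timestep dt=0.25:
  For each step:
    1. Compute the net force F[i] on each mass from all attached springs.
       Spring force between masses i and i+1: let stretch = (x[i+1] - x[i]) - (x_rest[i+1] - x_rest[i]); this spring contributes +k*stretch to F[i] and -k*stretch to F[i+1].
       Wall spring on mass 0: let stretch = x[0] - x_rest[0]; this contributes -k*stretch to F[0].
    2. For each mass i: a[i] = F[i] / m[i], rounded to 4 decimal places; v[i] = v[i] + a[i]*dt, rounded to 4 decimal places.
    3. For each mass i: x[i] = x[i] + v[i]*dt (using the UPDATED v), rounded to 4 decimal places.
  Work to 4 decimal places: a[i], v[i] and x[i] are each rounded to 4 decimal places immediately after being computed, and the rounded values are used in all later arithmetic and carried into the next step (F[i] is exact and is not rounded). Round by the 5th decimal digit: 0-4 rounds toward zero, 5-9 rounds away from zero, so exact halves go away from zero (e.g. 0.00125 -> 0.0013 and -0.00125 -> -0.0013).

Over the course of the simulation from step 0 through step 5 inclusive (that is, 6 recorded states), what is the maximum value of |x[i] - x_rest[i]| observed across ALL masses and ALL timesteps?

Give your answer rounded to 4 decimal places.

Answer: 1.0475

Derivation:
Step 0: x=[6.0000 11.0000 19.0000] v=[0.0000 0.0000 0.0000]
Step 1: x=[5.8750 11.3750 18.7500] v=[-0.5000 1.5000 -1.0000]
Step 2: x=[5.7031 11.9844 18.3281] v=[-0.6875 2.4375 -1.6875]
Step 3: x=[5.6035 12.6016 17.8633] v=[-0.3984 2.4687 -1.8594]
Step 4: x=[5.6782 13.0017 17.4907] v=[0.2989 1.6005 -1.4903]
Step 5: x=[5.9586 13.0475 17.3070] v=[1.1216 0.1833 -0.7348]
Max displacement = 1.0475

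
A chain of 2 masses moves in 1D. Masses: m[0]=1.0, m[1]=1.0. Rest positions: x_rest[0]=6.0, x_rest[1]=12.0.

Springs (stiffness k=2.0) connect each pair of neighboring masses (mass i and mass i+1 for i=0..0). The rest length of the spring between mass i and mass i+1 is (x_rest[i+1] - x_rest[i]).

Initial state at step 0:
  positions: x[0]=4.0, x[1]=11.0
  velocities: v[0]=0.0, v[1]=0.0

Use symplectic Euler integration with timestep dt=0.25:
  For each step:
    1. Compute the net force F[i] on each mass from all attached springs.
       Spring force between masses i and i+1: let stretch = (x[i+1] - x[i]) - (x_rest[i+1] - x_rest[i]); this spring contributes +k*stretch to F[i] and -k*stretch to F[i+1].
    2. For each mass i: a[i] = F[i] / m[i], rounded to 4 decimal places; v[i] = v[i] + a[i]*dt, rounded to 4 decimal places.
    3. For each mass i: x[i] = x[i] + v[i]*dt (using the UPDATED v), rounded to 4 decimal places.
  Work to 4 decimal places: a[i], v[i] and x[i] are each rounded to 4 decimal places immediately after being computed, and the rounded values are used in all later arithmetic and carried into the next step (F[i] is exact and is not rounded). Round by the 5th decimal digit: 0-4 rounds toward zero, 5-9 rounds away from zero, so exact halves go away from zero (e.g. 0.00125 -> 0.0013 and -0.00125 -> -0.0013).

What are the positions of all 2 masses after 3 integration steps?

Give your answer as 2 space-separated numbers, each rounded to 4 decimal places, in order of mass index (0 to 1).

Step 0: x=[4.0000 11.0000] v=[0.0000 0.0000]
Step 1: x=[4.1250 10.8750] v=[0.5000 -0.5000]
Step 2: x=[4.3438 10.6563] v=[0.8750 -0.8750]
Step 3: x=[4.6016 10.3985] v=[1.0313 -1.0313]

Answer: 4.6016 10.3985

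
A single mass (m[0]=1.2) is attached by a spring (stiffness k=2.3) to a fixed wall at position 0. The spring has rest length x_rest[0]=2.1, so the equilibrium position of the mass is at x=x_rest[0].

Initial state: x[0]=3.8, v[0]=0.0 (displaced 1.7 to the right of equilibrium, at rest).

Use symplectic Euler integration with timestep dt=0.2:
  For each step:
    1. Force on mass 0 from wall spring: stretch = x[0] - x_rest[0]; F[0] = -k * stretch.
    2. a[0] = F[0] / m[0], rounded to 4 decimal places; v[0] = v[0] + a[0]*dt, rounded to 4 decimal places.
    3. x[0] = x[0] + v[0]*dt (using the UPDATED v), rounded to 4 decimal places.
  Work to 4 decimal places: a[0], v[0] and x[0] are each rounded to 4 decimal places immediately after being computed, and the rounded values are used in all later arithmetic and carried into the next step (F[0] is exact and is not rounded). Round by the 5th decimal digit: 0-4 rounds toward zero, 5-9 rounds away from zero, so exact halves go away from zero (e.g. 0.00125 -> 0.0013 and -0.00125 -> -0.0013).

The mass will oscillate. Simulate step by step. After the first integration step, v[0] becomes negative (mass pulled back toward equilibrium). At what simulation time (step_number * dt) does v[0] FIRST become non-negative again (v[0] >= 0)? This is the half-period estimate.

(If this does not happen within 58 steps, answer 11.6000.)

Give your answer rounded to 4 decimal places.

Answer: 2.4000

Derivation:
Step 0: x=[3.8000] v=[0.0000]
Step 1: x=[3.6697] v=[-0.6517]
Step 2: x=[3.4190] v=[-1.2534]
Step 3: x=[3.0672] v=[-1.7590]
Step 4: x=[2.6412] v=[-2.1298]
Step 5: x=[2.1737] v=[-2.3373]
Step 6: x=[1.7006] v=[-2.3656]
Step 7: x=[1.2581] v=[-2.2125]
Step 8: x=[0.8801] v=[-1.8898]
Step 9: x=[0.5957] v=[-1.4222]
Step 10: x=[0.4266] v=[-0.8456]
Step 11: x=[0.3858] v=[-0.2041]
Step 12: x=[0.4764] v=[0.4530]
First v>=0 after going negative at step 12, time=2.4000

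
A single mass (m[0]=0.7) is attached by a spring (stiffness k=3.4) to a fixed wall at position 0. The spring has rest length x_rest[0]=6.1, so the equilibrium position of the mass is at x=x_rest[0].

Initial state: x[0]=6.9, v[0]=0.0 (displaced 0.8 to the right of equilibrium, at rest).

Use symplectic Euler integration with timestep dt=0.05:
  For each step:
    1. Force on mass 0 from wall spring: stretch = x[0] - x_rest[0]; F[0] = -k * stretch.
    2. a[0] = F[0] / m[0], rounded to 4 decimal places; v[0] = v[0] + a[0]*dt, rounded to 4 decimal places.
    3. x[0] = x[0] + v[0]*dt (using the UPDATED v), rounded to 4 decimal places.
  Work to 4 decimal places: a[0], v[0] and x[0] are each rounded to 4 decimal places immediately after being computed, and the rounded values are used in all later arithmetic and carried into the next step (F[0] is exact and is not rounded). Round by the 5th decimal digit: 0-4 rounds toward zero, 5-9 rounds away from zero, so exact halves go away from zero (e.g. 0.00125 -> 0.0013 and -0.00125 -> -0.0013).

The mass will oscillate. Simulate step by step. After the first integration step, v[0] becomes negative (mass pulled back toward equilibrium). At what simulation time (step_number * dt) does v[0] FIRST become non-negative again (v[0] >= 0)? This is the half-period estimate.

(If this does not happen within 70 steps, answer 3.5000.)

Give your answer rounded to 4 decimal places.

Step 0: x=[6.9000] v=[0.0000]
Step 1: x=[6.8903] v=[-0.1943]
Step 2: x=[6.8710] v=[-0.3862]
Step 3: x=[6.8423] v=[-0.5734]
Step 4: x=[6.8046] v=[-0.7537]
Step 5: x=[6.7584] v=[-0.9248]
Step 6: x=[6.7042] v=[-1.0847]
Step 7: x=[6.6426] v=[-1.2314]
Step 8: x=[6.5744] v=[-1.3632]
Step 9: x=[6.5005] v=[-1.4784]
Step 10: x=[6.4217] v=[-1.5757]
Step 11: x=[6.3390] v=[-1.6538]
Step 12: x=[6.2534] v=[-1.7118]
Step 13: x=[6.1659] v=[-1.7491]
Step 14: x=[6.0776] v=[-1.7651]
Step 15: x=[5.9896] v=[-1.7597]
Step 16: x=[5.9030] v=[-1.7329]
Step 17: x=[5.8187] v=[-1.6851]
Step 18: x=[5.7379] v=[-1.6168]
Step 19: x=[5.6615] v=[-1.5289]
Step 20: x=[5.5904] v=[-1.4224]
Step 21: x=[5.5255] v=[-1.2986]
Step 22: x=[5.4675] v=[-1.1591]
Step 23: x=[5.4172] v=[-1.0055]
Step 24: x=[5.3752] v=[-0.8397]
Step 25: x=[5.3420] v=[-0.6637]
Step 26: x=[5.3180] v=[-0.4796]
Step 27: x=[5.3035] v=[-0.2897]
Step 28: x=[5.2987] v=[-0.0963]
Step 29: x=[5.3036] v=[0.0983]
First v>=0 after going negative at step 29, time=1.4500

Answer: 1.4500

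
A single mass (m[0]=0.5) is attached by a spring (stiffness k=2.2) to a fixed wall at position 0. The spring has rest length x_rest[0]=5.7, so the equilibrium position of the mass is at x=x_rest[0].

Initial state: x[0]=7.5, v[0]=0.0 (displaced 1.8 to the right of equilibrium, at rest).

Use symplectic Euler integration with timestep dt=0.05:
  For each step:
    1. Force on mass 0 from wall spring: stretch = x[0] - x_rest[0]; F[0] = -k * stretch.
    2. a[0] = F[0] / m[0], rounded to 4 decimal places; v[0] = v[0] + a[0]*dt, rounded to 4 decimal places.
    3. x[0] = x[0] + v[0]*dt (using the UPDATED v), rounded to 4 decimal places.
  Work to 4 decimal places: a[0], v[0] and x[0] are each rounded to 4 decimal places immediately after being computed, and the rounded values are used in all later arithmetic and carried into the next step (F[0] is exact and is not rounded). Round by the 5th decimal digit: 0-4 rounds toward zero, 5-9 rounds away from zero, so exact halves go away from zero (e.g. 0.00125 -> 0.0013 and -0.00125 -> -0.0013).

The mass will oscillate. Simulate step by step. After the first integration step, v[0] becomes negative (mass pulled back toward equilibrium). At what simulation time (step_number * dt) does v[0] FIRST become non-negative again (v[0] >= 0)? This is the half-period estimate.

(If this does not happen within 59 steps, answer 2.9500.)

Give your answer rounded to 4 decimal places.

Answer: 1.5000

Derivation:
Step 0: x=[7.5000] v=[0.0000]
Step 1: x=[7.4802] v=[-0.3960]
Step 2: x=[7.4408] v=[-0.7876]
Step 3: x=[7.3823] v=[-1.1706]
Step 4: x=[7.3053] v=[-1.5407]
Step 5: x=[7.2106] v=[-1.8939]
Step 6: x=[7.0993] v=[-2.2262]
Step 7: x=[6.9726] v=[-2.5340]
Step 8: x=[6.8319] v=[-2.8140]
Step 9: x=[6.6788] v=[-3.0630]
Step 10: x=[6.5149] v=[-3.2783]
Step 11: x=[6.3420] v=[-3.4576]
Step 12: x=[6.1621] v=[-3.5988]
Step 13: x=[5.9771] v=[-3.7005]
Step 14: x=[5.7890] v=[-3.7615]
Step 15: x=[5.5999] v=[-3.7811]
Step 16: x=[5.4119] v=[-3.7591]
Step 17: x=[5.2271] v=[-3.6957]
Step 18: x=[5.0475] v=[-3.5917]
Step 19: x=[4.8751] v=[-3.4482]
Step 20: x=[4.7118] v=[-3.2667]
Step 21: x=[4.5593] v=[-3.0493]
Step 22: x=[4.4194] v=[-2.7983]
Step 23: x=[4.2936] v=[-2.5166]
Step 24: x=[4.1832] v=[-2.2072]
Step 25: x=[4.0895] v=[-1.8735]
Step 26: x=[4.0135] v=[-1.5192]
Step 27: x=[3.9561] v=[-1.1482]
Step 28: x=[3.9179] v=[-0.7645]
Step 29: x=[3.8993] v=[-0.3724]
Step 30: x=[3.9005] v=[0.0238]
First v>=0 after going negative at step 30, time=1.5000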